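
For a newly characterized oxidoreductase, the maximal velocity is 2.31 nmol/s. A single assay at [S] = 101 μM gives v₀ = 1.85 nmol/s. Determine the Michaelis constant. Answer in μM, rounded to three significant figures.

v/Vmax = 1.85/2.31 = 0.8009 = [S]/(Km+[S]).
So Km + [S] = [S]/0.8009 = 126.1 μM, giving Km = 126.1 − 101 = 25.1 μM.

25.1 μM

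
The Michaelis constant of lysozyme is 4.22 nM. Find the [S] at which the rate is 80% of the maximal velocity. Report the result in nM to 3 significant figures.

v/Vmax = [S]/(Km+[S]) = 0.8, so [S] = Km·0.8/(1 − 0.8) = 4.22 × 4.000.
[S] = 16.9 nM.

16.9 nM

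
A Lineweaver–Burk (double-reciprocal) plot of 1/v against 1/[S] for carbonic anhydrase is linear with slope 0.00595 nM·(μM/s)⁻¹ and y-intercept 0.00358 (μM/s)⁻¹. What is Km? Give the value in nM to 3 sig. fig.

1.66 nM

y-intercept = 1/Vmax ⇒ Vmax = 279 μM/s; slope = Km/Vmax ⇒ Km = slope × Vmax.
Km = 0.00595 × 279 = 1.66 nM.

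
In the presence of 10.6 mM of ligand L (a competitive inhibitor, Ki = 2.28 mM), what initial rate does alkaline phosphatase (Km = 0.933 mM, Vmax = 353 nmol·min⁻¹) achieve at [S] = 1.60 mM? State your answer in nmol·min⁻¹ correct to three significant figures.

82.2 nmol·min⁻¹

With α = 1 + [I]/Ki = 1 + 10.6/2.28 = 5.649, the competitive rate law is v = Vmax[S] / (αKm + [S]).
v = 353×1.60 / (5.649×0.933 + 1.60) = 564.8/6.871 = 82.2 nmol·min⁻¹.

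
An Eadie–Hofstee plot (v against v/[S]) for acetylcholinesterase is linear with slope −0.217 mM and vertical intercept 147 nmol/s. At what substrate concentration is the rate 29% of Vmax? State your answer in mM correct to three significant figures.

The Eadie–Hofstee slope gives Km = 0.217 mM (slope = −Km).
v/Vmax = [S]/(Km+[S]) = 0.29 ⇒ [S] = Km·0.29/(1−0.29) = 0.217 × 0.4085 = 0.0886 mM.

0.0886 mM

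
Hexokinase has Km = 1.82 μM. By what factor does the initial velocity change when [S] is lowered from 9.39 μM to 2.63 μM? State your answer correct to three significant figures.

0.706

Since Vmax cancels, v₂/v₁ = [S]₂(Km+[S]₁) / [S]₁(Km+[S]₂).
= 2.63×(1.82+9.39) / (9.39×(1.82+2.63)) = 29.48/41.79 = 0.706.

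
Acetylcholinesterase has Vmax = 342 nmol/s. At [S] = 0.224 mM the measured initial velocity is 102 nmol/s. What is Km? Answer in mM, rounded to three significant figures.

0.527 mM

v/Vmax = 102/342 = 0.2982 = [S]/(Km+[S]).
So Km + [S] = [S]/0.2982 = 0.7511 mM, giving Km = 0.7511 − 0.224 = 0.527 mM.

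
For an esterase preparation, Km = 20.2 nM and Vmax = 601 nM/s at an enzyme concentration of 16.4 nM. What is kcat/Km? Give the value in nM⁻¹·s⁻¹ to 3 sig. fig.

1.81 nM⁻¹·s⁻¹

kcat = Vmax/[E]total = 601/16.4 = 36.6 s⁻¹.
kcat/Km = 36.6/20.2 = 1.81 nM⁻¹·s⁻¹.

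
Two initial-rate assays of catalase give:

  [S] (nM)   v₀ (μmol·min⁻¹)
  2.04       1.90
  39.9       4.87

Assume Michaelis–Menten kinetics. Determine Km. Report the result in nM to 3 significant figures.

3.67 nM

In reciprocal form, 1/v = (Km/Vmax)·(1/[S]) + 1/Vmax. The two points give (1/[S], 1/v) = (0.4902, 0.5263) and (0.02506, 0.2053).
Slope = (0.5263 − 0.2053)/(0.4902 − 0.02506) = 0.6901; intercept = 0.5263 − 0.6901×0.4902 = 0.1880.
Vmax = 1/intercept = 5.32 μmol·min⁻¹; Km = slope × Vmax = 0.6901 × 5.32 = 3.67 nM.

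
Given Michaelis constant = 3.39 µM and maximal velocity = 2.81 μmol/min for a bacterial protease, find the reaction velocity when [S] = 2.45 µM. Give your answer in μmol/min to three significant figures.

1.18 μmol/min

v = Vmax·[S]/(Km + [S]) = 2.81 × 2.45 / (3.39 + 2.45)
  = 6.885 / 5.840 = 1.18 μmol/min.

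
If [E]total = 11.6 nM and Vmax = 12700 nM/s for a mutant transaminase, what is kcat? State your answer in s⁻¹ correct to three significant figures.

kcat = Vmax/[E]total = 12700 nM/s / 11.6 nM = 1090 s⁻¹.

1090 s⁻¹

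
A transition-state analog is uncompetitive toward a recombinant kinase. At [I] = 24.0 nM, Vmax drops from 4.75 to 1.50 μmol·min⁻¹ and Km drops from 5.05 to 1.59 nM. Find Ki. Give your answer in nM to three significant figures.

11.1 nM

Uncompetitive: Vmax,app = Vmax/α (and Km,app = Km/α) with α = 1 + [I]/Ki.
α = Vmax/Vmax,app = 4.75/1.50 = 3.167.
Ki = [I]/(α − 1) = 24.0/2.167 = 11.1 nM.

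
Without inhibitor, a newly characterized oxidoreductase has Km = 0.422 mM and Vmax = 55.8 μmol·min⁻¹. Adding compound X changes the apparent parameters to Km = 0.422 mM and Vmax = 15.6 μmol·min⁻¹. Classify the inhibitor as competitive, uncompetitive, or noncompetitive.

Vmax decreases (55.8 → 15.6 μmol·min⁻¹) while Km is unchanged — pure noncompetitive inhibition.

noncompetitive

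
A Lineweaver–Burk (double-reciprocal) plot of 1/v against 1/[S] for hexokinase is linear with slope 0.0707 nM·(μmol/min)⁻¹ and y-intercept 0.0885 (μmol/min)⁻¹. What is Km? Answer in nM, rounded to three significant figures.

y-intercept = 1/Vmax ⇒ Vmax = 11.3 μmol/min; slope = Km/Vmax ⇒ Km = slope × Vmax.
Km = 0.0707 × 11.3 = 0.799 nM.

0.799 nM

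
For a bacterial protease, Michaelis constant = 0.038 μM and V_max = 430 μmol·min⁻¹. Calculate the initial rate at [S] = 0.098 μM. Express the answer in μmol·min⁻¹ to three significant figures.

310 μmol·min⁻¹

[S]/(Km+[S]) = 0.098/0.1360 = 0.7206, the fractional saturation.
v = 0.7206 × Vmax = 0.7206 × 430 = 310 μmol·min⁻¹.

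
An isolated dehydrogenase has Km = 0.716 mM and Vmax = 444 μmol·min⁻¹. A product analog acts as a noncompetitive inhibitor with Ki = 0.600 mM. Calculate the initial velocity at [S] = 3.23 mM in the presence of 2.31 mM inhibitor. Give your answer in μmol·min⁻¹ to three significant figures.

74.9 μmol·min⁻¹

α = 1 + [I]/Ki = 1 + 2.31/0.600 = 4.850.
For a noncompetitive inhibitor, Vmax is reduced to Vmax/α while Km is unchanged: Km,app = 0.716 mM, Vmax,app = 91.5 μmol·min⁻¹.
v = Vmax,app·[S]/(Km,app + [S]) = 91.5 × 3.23/(0.716 + 3.23) = 74.9 μmol·min⁻¹.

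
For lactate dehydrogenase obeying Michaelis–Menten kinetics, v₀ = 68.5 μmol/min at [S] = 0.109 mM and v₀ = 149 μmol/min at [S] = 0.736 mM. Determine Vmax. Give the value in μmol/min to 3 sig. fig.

In reciprocal form, 1/v = (Km/Vmax)·(1/[S]) + 1/Vmax. The two points give (1/[S], 1/v) = (9.174, 0.01460) and (1.359, 0.006711).
Slope = (0.01460 − 0.006711)/(9.174 − 1.359) = 0.001009; intercept = 0.01460 − 0.001009×9.174 = 0.005340.
Vmax = 1/intercept = 187 μmol/min; Km = slope × Vmax = 0.001009 × 187 = 0.189 mM.

187 μmol/min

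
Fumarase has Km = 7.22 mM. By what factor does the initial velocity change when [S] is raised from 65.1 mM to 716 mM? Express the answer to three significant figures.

Since Vmax cancels, v₂/v₁ = [S]₂(Km+[S]₁) / [S]₁(Km+[S]₂).
= 716×(7.22+65.1) / (65.1×(7.22+716)) = 51780/47080 = 1.10.

1.10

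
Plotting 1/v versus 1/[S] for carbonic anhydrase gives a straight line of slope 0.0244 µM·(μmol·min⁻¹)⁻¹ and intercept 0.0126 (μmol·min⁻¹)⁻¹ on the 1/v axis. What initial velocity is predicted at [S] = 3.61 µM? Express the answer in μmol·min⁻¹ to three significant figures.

51.7 μmol·min⁻¹

The y-intercept is 1/Vmax, so Vmax = 1/0.0126 = 79.4 μmol·min⁻¹.
The slope is Km/Vmax, so Km = 0.0244 × 79.4 = 1.94 µM.
Then v = 79.4 × 3.61/(1.94 + 3.61) = 51.7 μmol·min⁻¹.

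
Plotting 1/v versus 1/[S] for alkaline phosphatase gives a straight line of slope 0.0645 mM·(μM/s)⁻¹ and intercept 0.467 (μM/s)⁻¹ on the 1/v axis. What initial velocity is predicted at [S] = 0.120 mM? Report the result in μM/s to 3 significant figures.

The y-intercept is 1/Vmax, so Vmax = 1/0.467 = 2.14 μM/s.
The slope is Km/Vmax, so Km = 0.0645 × 2.14 = 0.138 mM.
Then v = 2.14 × 0.120/(0.138 + 0.120) = 0.996 μM/s.

0.996 μM/s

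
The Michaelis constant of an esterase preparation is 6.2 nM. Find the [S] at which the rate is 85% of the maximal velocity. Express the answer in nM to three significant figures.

35.1 nM

v/Vmax = [S]/(Km+[S]) = 0.85, so [S] = Km·0.85/(1 − 0.85) = 6.2 × 5.667.
[S] = 35.1 nM.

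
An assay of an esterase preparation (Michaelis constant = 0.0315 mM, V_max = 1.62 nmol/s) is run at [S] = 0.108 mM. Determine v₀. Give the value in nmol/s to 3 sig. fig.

v = Vmax·[S]/(Km + [S]) = 1.62 × 0.108 / (0.0315 + 0.108)
  = 0.1750 / 0.1395 = 1.25 nmol/s.

1.25 nmol/s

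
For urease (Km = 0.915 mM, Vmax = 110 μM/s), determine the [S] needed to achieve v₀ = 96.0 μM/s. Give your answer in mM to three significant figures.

Rearranging v = Vmax[S]/(Km+[S]) gives [S] = Km·v/(Vmax − v).
[S] = 0.915 × 96.0 / (110 − 96.0) = 87.84/14.00 = 6.27 mM.

6.27 mM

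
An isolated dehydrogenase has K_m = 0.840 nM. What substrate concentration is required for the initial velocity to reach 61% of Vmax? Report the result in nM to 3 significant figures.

1.31 nM

v/Vmax = [S]/(Km+[S]) = 0.61, so [S] = Km·0.61/(1 − 0.61) = 0.840 × 1.564.
[S] = 1.31 nM.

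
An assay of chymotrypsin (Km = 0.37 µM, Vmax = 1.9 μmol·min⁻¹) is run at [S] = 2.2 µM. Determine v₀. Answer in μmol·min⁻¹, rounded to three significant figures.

[S]/(Km+[S]) = 2.2/2.570 = 0.8560, the fractional saturation.
v = 0.8560 × Vmax = 0.8560 × 1.9 = 1.63 μmol·min⁻¹.

1.63 μmol·min⁻¹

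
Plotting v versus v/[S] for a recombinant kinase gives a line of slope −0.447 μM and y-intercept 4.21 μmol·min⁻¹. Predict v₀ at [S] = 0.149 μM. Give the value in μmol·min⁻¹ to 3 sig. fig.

1.05 μmol·min⁻¹

In the Eadie–Hofstee form v = Vmax − Km·(v/[S]), the slope is −Km and the intercept is Vmax, so Km = 0.447 μM and Vmax = 4.21 μmol·min⁻¹.
v = 4.21 × 0.149/(0.447 + 0.149) = 1.05 μmol·min⁻¹.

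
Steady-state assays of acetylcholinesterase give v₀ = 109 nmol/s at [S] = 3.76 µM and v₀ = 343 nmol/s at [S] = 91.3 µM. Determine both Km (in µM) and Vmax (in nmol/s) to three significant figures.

Km = 9.27 µM; Vmax = 378 nmol/s

In reciprocal form, 1/v = (Km/Vmax)·(1/[S]) + 1/Vmax. The two points give (1/[S], 1/v) = (0.2660, 0.009174) and (0.01095, 0.002915).
Slope = (0.009174 − 0.002915)/(0.2660 − 0.01095) = 0.02454; intercept = 0.009174 − 0.02454×0.2660 = 0.002647.
Vmax = 1/intercept = 378 nmol/s; Km = slope × Vmax = 0.02454 × 378 = 9.27 µM.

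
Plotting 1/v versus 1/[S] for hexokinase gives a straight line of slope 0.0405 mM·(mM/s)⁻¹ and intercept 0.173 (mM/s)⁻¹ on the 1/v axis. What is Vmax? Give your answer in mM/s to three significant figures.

The y-intercept of a Lineweaver–Burk plot equals 1/Vmax, so Vmax = 1/0.173 = 5.78 mM/s.

5.78 mM/s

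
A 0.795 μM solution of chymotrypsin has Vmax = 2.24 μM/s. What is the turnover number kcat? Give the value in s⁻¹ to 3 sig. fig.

2.82 s⁻¹

kcat = Vmax/[E]total = 2.24 μM/s / 0.795 μM = 2.82 s⁻¹.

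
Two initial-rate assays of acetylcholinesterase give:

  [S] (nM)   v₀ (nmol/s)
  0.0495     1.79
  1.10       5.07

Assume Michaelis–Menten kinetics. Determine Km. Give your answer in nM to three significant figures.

From v = Vmax[S]/(Km+[S]), each point gives Vmax = v(Km+[S])/[S].
Equating: 1.79(Km+0.0495)/0.0495 = 5.07(Km+1.10)/1.10.
36.16·Km + 1.79 = 4.609·Km + 5.07, so (36.16 − 4.609)·Km = 5.07 − 1.79.
Km = 3.280/31.55 = 0.104 nM; then Vmax = 1.79(0.104+0.0495)/0.0495 = 5.55 nmol/s.

0.104 nM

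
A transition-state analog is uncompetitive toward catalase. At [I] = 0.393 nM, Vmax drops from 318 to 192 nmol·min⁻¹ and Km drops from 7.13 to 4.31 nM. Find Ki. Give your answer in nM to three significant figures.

0.599 nM

Uncompetitive: Vmax,app = Vmax/α (and Km,app = Km/α) with α = 1 + [I]/Ki.
α = Vmax/Vmax,app = 318/192 = 1.656.
Since α = 1 + [I]/Ki, [I]/Ki = 1.656 − 1 = 0.6562 and Ki = 0.393/0.6562 = 0.599 nM.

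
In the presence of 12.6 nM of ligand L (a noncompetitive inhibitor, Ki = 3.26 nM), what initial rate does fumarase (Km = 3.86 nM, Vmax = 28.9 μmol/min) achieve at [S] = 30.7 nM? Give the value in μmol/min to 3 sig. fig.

With α = 1 + [I]/Ki = 1 + 12.6/3.26 = 4.865, the noncompetitive rate law is v = (Vmax/α)·[S] / (Km + [S]).
v = (28.9/4.865)×30.7 / (3.86 + 30.7) = 182.4/34.56 = 5.28 μmol/min.

5.28 μmol/min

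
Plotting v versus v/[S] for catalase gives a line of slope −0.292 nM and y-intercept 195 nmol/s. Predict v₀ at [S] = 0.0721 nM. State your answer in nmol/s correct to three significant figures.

In the Eadie–Hofstee form v = Vmax − Km·(v/[S]), the slope is −Km and the intercept is Vmax, so Km = 0.292 nM and Vmax = 195 nmol/s.
v = 195 × 0.0721/(0.292 + 0.0721) = 38.6 nmol/s.

38.6 nmol/s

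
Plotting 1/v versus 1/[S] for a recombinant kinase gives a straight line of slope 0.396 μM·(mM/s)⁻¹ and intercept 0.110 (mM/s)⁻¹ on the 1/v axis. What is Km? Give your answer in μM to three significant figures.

y-intercept = 1/Vmax ⇒ Vmax = 9.09 mM/s; slope = Km/Vmax ⇒ Km = slope × Vmax.
Km = 0.396 × 9.09 = 3.60 μM.

3.60 μM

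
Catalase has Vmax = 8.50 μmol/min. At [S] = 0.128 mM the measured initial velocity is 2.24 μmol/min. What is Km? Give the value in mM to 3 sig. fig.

0.358 mM

From v = Vmax[S]/(Km+[S]), Km = [S](Vmax − v)/v.
Km = 0.128 × (8.50 − 2.24) / 2.24 = 0.8013/2.24 = 0.358 mM.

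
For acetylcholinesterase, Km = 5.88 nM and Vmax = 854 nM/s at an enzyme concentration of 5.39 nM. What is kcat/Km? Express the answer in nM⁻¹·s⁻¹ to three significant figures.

kcat = Vmax/[E]total = 854/5.39 = 158 s⁻¹.
kcat/Km = 158/5.88 = 26.9 nM⁻¹·s⁻¹.

26.9 nM⁻¹·s⁻¹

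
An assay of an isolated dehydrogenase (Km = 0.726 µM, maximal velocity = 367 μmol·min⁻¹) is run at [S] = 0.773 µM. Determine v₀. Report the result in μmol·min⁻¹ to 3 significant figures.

[S]/(Km+[S]) = 0.773/1.499 = 0.5157, the fractional saturation.
v = 0.5157 × Vmax = 0.5157 × 367 = 189 μmol·min⁻¹.

189 μmol·min⁻¹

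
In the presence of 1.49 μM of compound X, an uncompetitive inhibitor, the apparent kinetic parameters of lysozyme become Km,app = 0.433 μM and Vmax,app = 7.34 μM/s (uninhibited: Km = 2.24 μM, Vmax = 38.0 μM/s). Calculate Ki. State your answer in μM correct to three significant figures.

0.357 μM

Uncompetitive: Vmax,app = Vmax/α (and Km,app = Km/α) with α = 1 + [I]/Ki.
α = Vmax/Vmax,app = 38.0/7.34 = 5.177.
Since α = 1 + [I]/Ki, [I]/Ki = 5.177 − 1 = 4.177 and Ki = 1.49/4.177 = 0.357 μM.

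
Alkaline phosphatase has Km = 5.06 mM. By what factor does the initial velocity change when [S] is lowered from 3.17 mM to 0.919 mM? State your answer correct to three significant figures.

0.399

Since Vmax cancels, v₂/v₁ = [S]₂(Km+[S]₁) / [S]₁(Km+[S]₂).
= 0.919×(5.06+3.17) / (3.17×(5.06+0.919)) = 7.563/18.95 = 0.399.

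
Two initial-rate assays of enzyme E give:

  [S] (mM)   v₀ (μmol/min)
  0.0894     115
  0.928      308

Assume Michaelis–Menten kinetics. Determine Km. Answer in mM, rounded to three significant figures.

0.202 mM

From v = Vmax[S]/(Km+[S]), each point gives Vmax = v(Km+[S])/[S].
Equating: 115(Km+0.0894)/0.0894 = 308(Km+0.928)/0.928.
1286·Km + 115 = 331.9·Km + 308, so (1286 − 331.9)·Km = 308 − 115.
Km = 193.0/954.5 = 0.202 mM; then Vmax = 115(0.202+0.0894)/0.0894 = 375 μmol/min.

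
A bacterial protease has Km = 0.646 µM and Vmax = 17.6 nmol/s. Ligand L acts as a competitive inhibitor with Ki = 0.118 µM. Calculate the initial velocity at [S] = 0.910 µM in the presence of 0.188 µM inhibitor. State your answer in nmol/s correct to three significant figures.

With α = 1 + [I]/Ki = 1 + 0.188/0.118 = 2.593, the competitive rate law is v = Vmax[S] / (αKm + [S]).
v = 17.6×0.910 / (2.593×0.646 + 0.910) = 16.02/2.585 = 6.20 nmol/s.

6.20 nmol/s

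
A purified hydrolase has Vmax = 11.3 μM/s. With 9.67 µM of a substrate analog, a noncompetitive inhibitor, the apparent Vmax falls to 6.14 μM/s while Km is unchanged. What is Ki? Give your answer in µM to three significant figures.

Noncompetitive: Vmax,app = Vmax/α with α = 1 + [I]/Ki.
α = Vmax/Vmax,app = 11.3/6.14 = 1.840.
Ki = [I]/(α − 1) = 9.67/0.8404 = 11.5 µM.

11.5 µM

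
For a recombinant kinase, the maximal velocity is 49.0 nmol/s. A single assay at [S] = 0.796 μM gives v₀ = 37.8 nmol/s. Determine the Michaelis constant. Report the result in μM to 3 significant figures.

0.236 μM

v/Vmax = 37.8/49.0 = 0.7714 = [S]/(Km+[S]).
So Km + [S] = [S]/0.7714 = 1.032 μM, giving Km = 1.032 − 0.796 = 0.236 μM.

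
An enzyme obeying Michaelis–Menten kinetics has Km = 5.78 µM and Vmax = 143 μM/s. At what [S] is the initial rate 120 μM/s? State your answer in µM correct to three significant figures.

30.2 µM

The required fractional saturation is v/Vmax = 120/143 = 0.8392.
Then [S]/(Km+[S]) = 0.8392 ⇒ [S] = 5.78 × 0.8392/(1 − 0.8392) = 30.2 µM.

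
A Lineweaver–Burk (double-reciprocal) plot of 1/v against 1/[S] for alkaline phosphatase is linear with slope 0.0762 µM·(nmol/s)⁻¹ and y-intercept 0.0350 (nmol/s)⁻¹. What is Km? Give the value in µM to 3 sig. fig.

2.18 µM

y-intercept = 1/Vmax ⇒ Vmax = 28.6 nmol/s; slope = Km/Vmax ⇒ Km = slope × Vmax.
Km = 0.0762 × 28.6 = 2.18 µM.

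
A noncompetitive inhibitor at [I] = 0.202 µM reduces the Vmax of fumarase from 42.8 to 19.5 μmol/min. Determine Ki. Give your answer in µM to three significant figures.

Noncompetitive: Vmax,app = Vmax/α with α = 1 + [I]/Ki.
α = Vmax/Vmax,app = 42.8/19.5 = 2.195.
Since α = 1 + [I]/Ki, [I]/Ki = 2.195 − 1 = 1.195 and Ki = 0.202/1.195 = 0.169 µM.

0.169 µM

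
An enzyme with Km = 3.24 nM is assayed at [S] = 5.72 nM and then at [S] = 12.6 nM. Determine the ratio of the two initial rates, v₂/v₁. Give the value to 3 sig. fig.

Since Vmax cancels, v₂/v₁ = [S]₂(Km+[S]₁) / [S]₁(Km+[S]₂).
= 12.6×(3.24+5.72) / (5.72×(3.24+12.6)) = 112.9/90.60 = 1.25.

1.25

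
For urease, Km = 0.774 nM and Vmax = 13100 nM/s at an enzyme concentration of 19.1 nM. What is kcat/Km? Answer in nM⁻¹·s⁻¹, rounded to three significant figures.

kcat = Vmax/[E]total = 13100/19.1 = 686 s⁻¹.
kcat/Km = 686/0.774 = 886 nM⁻¹·s⁻¹.

886 nM⁻¹·s⁻¹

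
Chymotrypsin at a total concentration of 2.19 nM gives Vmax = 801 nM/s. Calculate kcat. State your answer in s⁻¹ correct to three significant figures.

kcat = Vmax/[E]total = 801 nM/s / 2.19 nM = 366 s⁻¹.

366 s⁻¹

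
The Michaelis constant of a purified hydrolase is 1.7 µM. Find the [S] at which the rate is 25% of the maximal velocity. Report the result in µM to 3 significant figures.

0.567 µM

v/Vmax = [S]/(Km+[S]) = 0.25, so [S] = Km·0.25/(1 − 0.25) = 1.7 × 0.3333.
[S] = 0.567 µM.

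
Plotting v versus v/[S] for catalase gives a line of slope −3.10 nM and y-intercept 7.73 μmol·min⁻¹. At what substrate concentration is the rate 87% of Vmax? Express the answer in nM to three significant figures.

20.7 nM

The Eadie–Hofstee slope gives Km = 3.10 nM (slope = −Km).
v/Vmax = [S]/(Km+[S]) = 0.87 ⇒ [S] = Km·0.87/(1−0.87) = 3.10 × 6.692 = 20.7 nM.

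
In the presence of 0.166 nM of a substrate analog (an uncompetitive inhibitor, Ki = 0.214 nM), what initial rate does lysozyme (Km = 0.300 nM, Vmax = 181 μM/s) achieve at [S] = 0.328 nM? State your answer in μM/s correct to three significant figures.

67.3 μM/s

α = 1 + [I]/Ki = 1 + 0.166/0.214 = 1.776.
For an uncompetitive inhibitor, both parameters are divided by α, giving Vmax/α and Km/α: Km,app = 0.169 nM, Vmax,app = 102 μM/s.
v = Vmax,app·[S]/(Km,app + [S]) = 102 × 0.328/(0.169 + 0.328) = 67.3 μM/s.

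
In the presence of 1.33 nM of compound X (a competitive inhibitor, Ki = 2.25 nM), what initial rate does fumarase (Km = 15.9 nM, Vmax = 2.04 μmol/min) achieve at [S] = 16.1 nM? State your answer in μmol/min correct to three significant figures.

0.793 μmol/min

α = 1 + [I]/Ki = 1 + 1.33/2.25 = 1.591.
For a competitive inhibitor, Vmax is unchanged and the apparent Km becomes α·Km: Km,app = 25.3 nM, Vmax,app = 2.04 μmol/min.
v = Vmax,app·[S]/(Km,app + [S]) = 2.04 × 16.1/(25.3 + 16.1) = 0.793 μmol/min.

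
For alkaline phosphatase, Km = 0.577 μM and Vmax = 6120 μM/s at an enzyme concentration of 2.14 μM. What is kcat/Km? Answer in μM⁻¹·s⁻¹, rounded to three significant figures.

4960 μM⁻¹·s⁻¹

kcat = Vmax/[E]total = 6120/2.14 = 2860 s⁻¹.
kcat/Km = 2860/0.577 = 4960 μM⁻¹·s⁻¹.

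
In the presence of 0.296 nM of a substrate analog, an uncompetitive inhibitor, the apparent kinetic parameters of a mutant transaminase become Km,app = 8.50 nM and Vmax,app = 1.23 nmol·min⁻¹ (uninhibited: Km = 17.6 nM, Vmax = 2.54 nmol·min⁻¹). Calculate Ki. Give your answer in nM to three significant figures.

0.278 nM

Uncompetitive: Vmax,app = Vmax/α (and Km,app = Km/α) with α = 1 + [I]/Ki.
α = Vmax/Vmax,app = 2.54/1.23 = 2.065.
Since α = 1 + [I]/Ki, [I]/Ki = 2.065 − 1 = 1.065 and Ki = 0.296/1.065 = 0.278 nM.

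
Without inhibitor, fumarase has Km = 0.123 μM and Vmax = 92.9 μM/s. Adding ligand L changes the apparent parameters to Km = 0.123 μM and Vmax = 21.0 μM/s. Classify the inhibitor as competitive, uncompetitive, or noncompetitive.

Vmax decreases (92.9 → 21.0 μM/s) while Km is unchanged — pure noncompetitive inhibition.

noncompetitive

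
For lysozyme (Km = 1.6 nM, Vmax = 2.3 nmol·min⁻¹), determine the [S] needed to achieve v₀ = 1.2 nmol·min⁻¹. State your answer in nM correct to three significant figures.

Rearranging v = Vmax[S]/(Km+[S]) gives [S] = Km·v/(Vmax − v).
[S] = 1.6 × 1.2 / (2.3 − 1.2) = 1.920/1.100 = 1.75 nM.

1.75 nM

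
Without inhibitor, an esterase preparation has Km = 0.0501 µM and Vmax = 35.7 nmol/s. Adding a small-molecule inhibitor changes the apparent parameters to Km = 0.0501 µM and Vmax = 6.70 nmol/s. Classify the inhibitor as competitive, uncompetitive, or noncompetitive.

Vmax decreases (35.7 → 6.70 nmol/s) while Km is unchanged — pure noncompetitive inhibition.

noncompetitive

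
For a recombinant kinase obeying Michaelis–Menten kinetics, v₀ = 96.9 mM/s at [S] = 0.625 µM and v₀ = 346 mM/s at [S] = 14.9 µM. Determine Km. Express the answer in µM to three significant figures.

1.89 µM

From v = Vmax[S]/(Km+[S]), each point gives Vmax = v(Km+[S])/[S].
Equating: 96.9(Km+0.625)/0.625 = 346(Km+14.9)/14.9.
155.0·Km + 96.9 = 23.22·Km + 346, so (155.0 − 23.22)·Km = 346 − 96.9.
Km = 249.1/131.8 = 1.89 µM; then Vmax = 96.9(1.89+0.625)/0.625 = 390 mM/s.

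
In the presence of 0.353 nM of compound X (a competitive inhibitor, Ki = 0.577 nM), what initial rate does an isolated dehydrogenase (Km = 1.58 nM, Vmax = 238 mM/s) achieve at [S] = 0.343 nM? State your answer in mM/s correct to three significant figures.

28.3 mM/s

With α = 1 + [I]/Ki = 1 + 0.353/0.577 = 1.612, the competitive rate law is v = Vmax[S] / (αKm + [S]).
v = 238×0.343 / (1.612×1.58 + 0.343) = 81.63/2.890 = 28.3 mM/s.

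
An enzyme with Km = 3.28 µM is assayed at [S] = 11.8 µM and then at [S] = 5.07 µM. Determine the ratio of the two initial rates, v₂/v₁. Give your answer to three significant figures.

The fractional saturations are [S]/(Km+[S]) = 11.8/15.08 = 0.7825 and 5.07/8.350 = 0.6072.
v₂/v₁ is just their ratio: 0.6072/0.7825 = 0.776.

0.776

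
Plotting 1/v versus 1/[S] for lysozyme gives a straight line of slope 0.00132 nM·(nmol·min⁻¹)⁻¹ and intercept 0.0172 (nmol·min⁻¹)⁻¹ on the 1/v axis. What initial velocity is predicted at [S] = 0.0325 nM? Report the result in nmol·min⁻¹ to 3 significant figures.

17.3 nmol·min⁻¹

The y-intercept is 1/Vmax, so Vmax = 1/0.0172 = 58.1 nmol·min⁻¹.
The slope is Km/Vmax, so Km = 0.00132 × 58.1 = 0.0767 nM.
Then v = 58.1 × 0.0325/(0.0767 + 0.0325) = 17.3 nmol·min⁻¹.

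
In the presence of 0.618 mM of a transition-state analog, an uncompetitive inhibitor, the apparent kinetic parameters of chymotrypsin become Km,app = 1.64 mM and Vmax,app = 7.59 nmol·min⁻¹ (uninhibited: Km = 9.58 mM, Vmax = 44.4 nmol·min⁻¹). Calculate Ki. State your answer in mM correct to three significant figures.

Uncompetitive: Vmax,app = Vmax/α (and Km,app = Km/α) with α = 1 + [I]/Ki.
α = Vmax/Vmax,app = 44.4/7.59 = 5.850.
Ki = [I]/(α − 1) = 0.618/4.850 = 0.127 mM.

0.127 mM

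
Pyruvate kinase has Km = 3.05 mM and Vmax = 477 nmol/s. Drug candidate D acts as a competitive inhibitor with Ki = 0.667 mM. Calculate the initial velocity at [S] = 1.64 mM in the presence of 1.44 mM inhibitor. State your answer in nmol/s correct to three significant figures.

69.4 nmol/s

α = 1 + [I]/Ki = 1 + 1.44/0.667 = 3.159.
For a competitive inhibitor, Vmax is unchanged and the apparent Km becomes α·Km: Km,app = 9.63 mM, Vmax,app = 477 nmol/s.
v = Vmax,app·[S]/(Km,app + [S]) = 477 × 1.64/(9.63 + 1.64) = 69.4 nmol/s.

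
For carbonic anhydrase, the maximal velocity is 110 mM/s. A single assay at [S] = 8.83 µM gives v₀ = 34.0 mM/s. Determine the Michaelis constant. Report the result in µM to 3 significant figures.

19.7 µM

From v = Vmax[S]/(Km+[S]), Km = [S](Vmax − v)/v.
Km = 8.83 × (110 − 34.0) / 34.0 = 671.1/34.0 = 19.7 µM.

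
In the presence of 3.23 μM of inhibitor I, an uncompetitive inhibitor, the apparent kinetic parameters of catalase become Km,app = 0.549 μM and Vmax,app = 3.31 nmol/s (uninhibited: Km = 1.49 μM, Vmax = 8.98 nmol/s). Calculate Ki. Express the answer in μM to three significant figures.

Uncompetitive: Vmax,app = Vmax/α (and Km,app = Km/α) with α = 1 + [I]/Ki.
α = Vmax/Vmax,app = 8.98/3.31 = 2.713.
Since α = 1 + [I]/Ki, [I]/Ki = 2.713 − 1 = 1.713 and Ki = 3.23/1.713 = 1.89 μM.

1.89 μM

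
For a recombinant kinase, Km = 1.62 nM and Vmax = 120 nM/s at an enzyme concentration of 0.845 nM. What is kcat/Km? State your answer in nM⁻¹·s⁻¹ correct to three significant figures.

kcat = Vmax/[E]total = 120/0.845 = 142 s⁻¹.
kcat/Km = 142/1.62 = 87.7 nM⁻¹·s⁻¹.

87.7 nM⁻¹·s⁻¹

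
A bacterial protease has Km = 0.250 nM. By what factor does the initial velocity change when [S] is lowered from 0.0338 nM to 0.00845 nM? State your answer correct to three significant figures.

Since Vmax cancels, v₂/v₁ = [S]₂(Km+[S]₁) / [S]₁(Km+[S]₂).
= 0.00845×(0.250+0.0338) / (0.0338×(0.250+0.00845)) = 0.002398/0.008736 = 0.275.

0.275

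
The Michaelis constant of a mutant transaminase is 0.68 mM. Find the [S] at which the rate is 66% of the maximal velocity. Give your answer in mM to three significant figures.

1.32 mM

v/Vmax = [S]/(Km+[S]) = 0.66, so [S] = Km·0.66/(1 − 0.66) = 0.68 × 1.941.
[S] = 1.32 mM.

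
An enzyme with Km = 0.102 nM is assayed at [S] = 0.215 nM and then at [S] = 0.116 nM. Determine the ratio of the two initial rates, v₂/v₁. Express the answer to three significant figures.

0.785

The fractional saturations are [S]/(Km+[S]) = 0.215/0.3170 = 0.6782 and 0.116/0.2180 = 0.5321.
v₂/v₁ is just their ratio: 0.5321/0.6782 = 0.785.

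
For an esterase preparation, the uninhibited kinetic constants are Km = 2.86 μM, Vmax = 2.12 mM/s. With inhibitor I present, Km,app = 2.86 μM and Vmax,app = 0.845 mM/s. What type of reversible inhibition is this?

Vmax decreases (2.12 → 0.845 mM/s) while Km is unchanged — pure noncompetitive inhibition.

noncompetitive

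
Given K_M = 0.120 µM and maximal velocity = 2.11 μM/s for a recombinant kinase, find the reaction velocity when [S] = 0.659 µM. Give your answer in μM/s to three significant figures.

1.78 μM/s

[S]/(Km+[S]) = 0.659/0.7790 = 0.8460, the fractional saturation.
v = 0.8460 × Vmax = 0.8460 × 2.11 = 1.78 μM/s.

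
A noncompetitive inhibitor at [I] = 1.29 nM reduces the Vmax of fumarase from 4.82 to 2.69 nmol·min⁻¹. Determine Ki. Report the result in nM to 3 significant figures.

1.63 nM

Noncompetitive: Vmax,app = Vmax/α with α = 1 + [I]/Ki.
α = Vmax/Vmax,app = 4.82/2.69 = 1.792.
Since α = 1 + [I]/Ki, [I]/Ki = 1.792 − 1 = 0.7918 and Ki = 1.29/0.7918 = 1.63 nM.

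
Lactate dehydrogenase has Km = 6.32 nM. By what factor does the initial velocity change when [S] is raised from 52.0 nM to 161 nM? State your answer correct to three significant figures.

Since Vmax cancels, v₂/v₁ = [S]₂(Km+[S]₁) / [S]₁(Km+[S]₂).
= 161×(6.32+52.0) / (52.0×(6.32+161)) = 9390/8701 = 1.08.

1.08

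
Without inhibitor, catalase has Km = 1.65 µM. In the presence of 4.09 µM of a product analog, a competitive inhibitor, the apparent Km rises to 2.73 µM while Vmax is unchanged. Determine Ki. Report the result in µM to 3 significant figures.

6.25 µM

Competitive: Km,app = α·Km with α = 1 + [I]/Ki.
α = Km,app/Km = 2.73/1.65 = 1.655.
Ki = [I]/(α − 1) = 4.09/0.6545 = 6.25 µM.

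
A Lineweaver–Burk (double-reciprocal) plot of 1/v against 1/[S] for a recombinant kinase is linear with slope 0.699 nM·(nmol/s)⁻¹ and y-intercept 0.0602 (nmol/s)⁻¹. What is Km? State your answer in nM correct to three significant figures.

11.6 nM

y-intercept = 1/Vmax ⇒ Vmax = 16.6 nmol/s; slope = Km/Vmax ⇒ Km = slope × Vmax.
Km = 0.699 × 16.6 = 11.6 nM.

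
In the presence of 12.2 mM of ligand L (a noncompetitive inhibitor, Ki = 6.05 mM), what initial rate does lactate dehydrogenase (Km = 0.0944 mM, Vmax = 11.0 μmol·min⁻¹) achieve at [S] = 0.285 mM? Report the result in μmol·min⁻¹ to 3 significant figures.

2.74 μmol·min⁻¹

With α = 1 + [I]/Ki = 1 + 12.2/6.05 = 3.017, the noncompetitive rate law is v = (Vmax/α)·[S] / (Km + [S]).
v = (11.0/3.017)×0.285 / (0.0944 + 0.285) = 1.039/0.3794 = 2.74 μmol·min⁻¹.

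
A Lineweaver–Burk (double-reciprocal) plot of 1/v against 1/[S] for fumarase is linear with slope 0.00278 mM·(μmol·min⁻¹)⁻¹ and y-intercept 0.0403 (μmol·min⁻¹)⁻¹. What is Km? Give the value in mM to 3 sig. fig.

y-intercept = 1/Vmax ⇒ Vmax = 24.8 μmol·min⁻¹; slope = Km/Vmax ⇒ Km = slope × Vmax.
Km = 0.00278 × 24.8 = 0.0690 mM.

0.0690 mM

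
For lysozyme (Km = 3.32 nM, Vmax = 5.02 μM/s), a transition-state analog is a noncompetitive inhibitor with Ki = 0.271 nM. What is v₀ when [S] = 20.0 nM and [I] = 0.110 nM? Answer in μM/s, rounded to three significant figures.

α = 1 + [I]/Ki = 1 + 0.110/0.271 = 1.406.
For a noncompetitive inhibitor, Vmax is reduced to Vmax/α while Km is unchanged: Km,app = 3.32 nM, Vmax,app = 3.57 μM/s.
v = Vmax,app·[S]/(Km,app + [S]) = 3.57 × 20.0/(3.32 + 20.0) = 3.06 μM/s.

3.06 μM/s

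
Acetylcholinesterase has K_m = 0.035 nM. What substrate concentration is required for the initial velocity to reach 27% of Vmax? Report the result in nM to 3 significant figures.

v/Vmax = [S]/(Km+[S]) = 0.27, so [S] = Km·0.27/(1 − 0.27) = 0.035 × 0.3699.
[S] = 0.0129 nM.

0.0129 nM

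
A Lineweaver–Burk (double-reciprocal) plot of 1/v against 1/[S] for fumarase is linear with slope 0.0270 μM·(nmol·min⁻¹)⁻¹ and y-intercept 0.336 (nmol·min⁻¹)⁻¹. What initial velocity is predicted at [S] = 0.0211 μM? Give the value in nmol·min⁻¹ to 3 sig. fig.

0.619 nmol·min⁻¹

The y-intercept is 1/Vmax, so Vmax = 1/0.336 = 2.98 nmol·min⁻¹.
The slope is Km/Vmax, so Km = 0.0270 × 2.98 = 0.0804 μM.
Then v = 2.98 × 0.0211/(0.0804 + 0.0211) = 0.619 nmol·min⁻¹.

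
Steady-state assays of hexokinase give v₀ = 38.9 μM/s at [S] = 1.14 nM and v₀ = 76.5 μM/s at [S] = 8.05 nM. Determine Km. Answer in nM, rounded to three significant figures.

In reciprocal form, 1/v = (Km/Vmax)·(1/[S]) + 1/Vmax. The two points give (1/[S], 1/v) = (0.8772, 0.02571) and (0.1242, 0.01307).
Slope = (0.02571 − 0.01307)/(0.8772 − 0.1242) = 0.01678; intercept = 0.02571 − 0.01678×0.8772 = 0.01099.
Vmax = 1/intercept = 91.0 μM/s; Km = slope × Vmax = 0.01678 × 91.0 = 1.53 nM.

1.53 nM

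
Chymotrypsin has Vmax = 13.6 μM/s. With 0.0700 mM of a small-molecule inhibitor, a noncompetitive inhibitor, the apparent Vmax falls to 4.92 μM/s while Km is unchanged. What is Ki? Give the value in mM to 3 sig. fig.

Noncompetitive: Vmax,app = Vmax/α with α = 1 + [I]/Ki.
α = Vmax/Vmax,app = 13.6/4.92 = 2.764.
Ki = [I]/(α − 1) = 0.0700/1.764 = 0.0397 mM.

0.0397 mM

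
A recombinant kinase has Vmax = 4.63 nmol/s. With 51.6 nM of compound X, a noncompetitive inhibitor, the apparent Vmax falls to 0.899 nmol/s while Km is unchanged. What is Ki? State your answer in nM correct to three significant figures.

Noncompetitive: Vmax,app = Vmax/α with α = 1 + [I]/Ki.
α = Vmax/Vmax,app = 4.63/0.899 = 5.150.
Since α = 1 + [I]/Ki, [I]/Ki = 5.150 − 1 = 4.150 and Ki = 51.6/4.150 = 12.4 nM.

12.4 nM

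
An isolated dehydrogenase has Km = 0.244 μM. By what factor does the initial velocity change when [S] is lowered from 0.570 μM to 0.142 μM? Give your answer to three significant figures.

0.525

The fractional saturations are [S]/(Km+[S]) = 0.570/0.8140 = 0.7002 and 0.142/0.3860 = 0.3679.
v₂/v₁ is just their ratio: 0.3679/0.7002 = 0.525.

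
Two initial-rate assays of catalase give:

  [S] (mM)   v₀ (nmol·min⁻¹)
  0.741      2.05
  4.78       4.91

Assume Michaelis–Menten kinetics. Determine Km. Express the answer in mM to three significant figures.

From v = Vmax[S]/(Km+[S]), each point gives Vmax = v(Km+[S])/[S].
Equating: 2.05(Km+0.741)/0.741 = 4.91(Km+4.78)/4.78.
2.767·Km + 2.05 = 1.027·Km + 4.91, so (2.767 − 1.027)·Km = 4.91 − 2.05.
Km = 2.860/1.739 = 1.64 mM; then Vmax = 2.05(1.64+0.741)/0.741 = 6.60 nmol·min⁻¹.

1.64 mM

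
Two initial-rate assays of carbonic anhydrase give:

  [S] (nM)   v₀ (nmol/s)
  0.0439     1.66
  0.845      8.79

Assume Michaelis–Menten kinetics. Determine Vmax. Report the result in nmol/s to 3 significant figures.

In reciprocal form, 1/v = (Km/Vmax)·(1/[S]) + 1/Vmax. The two points give (1/[S], 1/v) = (22.78, 0.6024) and (1.183, 0.1138).
Slope = (0.6024 − 0.1138)/(22.78 − 1.183) = 0.02263; intercept = 0.6024 − 0.02263×22.78 = 0.08699.
Vmax = 1/intercept = 11.5 nmol/s; Km = slope × Vmax = 0.02263 × 11.5 = 0.260 nM.

11.5 nmol/s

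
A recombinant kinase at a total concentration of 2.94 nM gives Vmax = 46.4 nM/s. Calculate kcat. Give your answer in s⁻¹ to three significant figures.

15.8 s⁻¹

kcat = Vmax/[E]total = 46.4 nM/s / 2.94 nM = 15.8 s⁻¹.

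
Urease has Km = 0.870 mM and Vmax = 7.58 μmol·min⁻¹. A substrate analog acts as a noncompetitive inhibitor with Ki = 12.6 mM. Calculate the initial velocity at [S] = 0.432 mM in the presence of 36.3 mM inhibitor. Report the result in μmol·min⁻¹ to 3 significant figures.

0.648 μmol·min⁻¹

With α = 1 + [I]/Ki = 1 + 36.3/12.6 = 3.881, the noncompetitive rate law is v = (Vmax/α)·[S] / (Km + [S]).
v = (7.58/3.881)×0.432 / (0.870 + 0.432) = 0.8438/1.302 = 0.648 μmol·min⁻¹.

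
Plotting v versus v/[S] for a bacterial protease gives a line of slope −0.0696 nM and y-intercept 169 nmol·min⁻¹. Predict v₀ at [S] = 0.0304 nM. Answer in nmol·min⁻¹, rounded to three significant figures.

In the Eadie–Hofstee form v = Vmax − Km·(v/[S]), the slope is −Km and the intercept is Vmax, so Km = 0.0696 nM and Vmax = 169 nmol·min⁻¹.
v = 169 × 0.0304/(0.0696 + 0.0304) = 51.4 nmol·min⁻¹.

51.4 nmol·min⁻¹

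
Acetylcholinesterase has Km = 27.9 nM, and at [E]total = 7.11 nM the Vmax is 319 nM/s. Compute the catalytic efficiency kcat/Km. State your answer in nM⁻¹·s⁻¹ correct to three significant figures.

1.61 nM⁻¹·s⁻¹

kcat = Vmax/[E]total = 319/7.11 = 44.9 s⁻¹.
kcat/Km = 44.9/27.9 = 1.61 nM⁻¹·s⁻¹.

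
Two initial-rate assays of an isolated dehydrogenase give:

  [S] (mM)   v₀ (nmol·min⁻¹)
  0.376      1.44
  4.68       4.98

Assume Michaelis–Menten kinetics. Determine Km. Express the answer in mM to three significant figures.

1.28 mM

In reciprocal form, 1/v = (Km/Vmax)·(1/[S]) + 1/Vmax. The two points give (1/[S], 1/v) = (2.660, 0.6944) and (0.2137, 0.2008).
Slope = (0.6944 − 0.2008)/(2.660 − 0.2137) = 0.2018; intercept = 0.6944 − 0.2018×2.660 = 0.1577.
Vmax = 1/intercept = 6.34 nmol·min⁻¹; Km = slope × Vmax = 0.2018 × 6.34 = 1.28 mM.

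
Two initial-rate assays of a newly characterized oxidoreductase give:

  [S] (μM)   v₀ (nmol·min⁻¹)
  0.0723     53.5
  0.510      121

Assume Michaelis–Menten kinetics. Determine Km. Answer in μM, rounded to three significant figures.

In reciprocal form, 1/v = (Km/Vmax)·(1/[S]) + 1/Vmax. The two points give (1/[S], 1/v) = (13.83, 0.01869) and (1.961, 0.008264).
Slope = (0.01869 − 0.008264)/(13.83 − 1.961) = 0.0008784; intercept = 0.01869 − 0.0008784×13.83 = 0.006542.
Vmax = 1/intercept = 153 nmol·min⁻¹; Km = slope × Vmax = 0.0008784 × 153 = 0.134 μM.

0.134 μM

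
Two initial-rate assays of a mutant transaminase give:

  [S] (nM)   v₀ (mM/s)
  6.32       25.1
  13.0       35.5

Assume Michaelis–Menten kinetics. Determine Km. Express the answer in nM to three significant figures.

In reciprocal form, 1/v = (Km/Vmax)·(1/[S]) + 1/Vmax. The two points give (1/[S], 1/v) = (0.1582, 0.03984) and (0.07692, 0.02817).
Slope = (0.03984 − 0.02817)/(0.1582 − 0.07692) = 0.1436; intercept = 0.03984 − 0.1436×0.1582 = 0.01713.
Vmax = 1/intercept = 58.4 mM/s; Km = slope × Vmax = 0.1436 × 58.4 = 8.38 nM.

8.38 nM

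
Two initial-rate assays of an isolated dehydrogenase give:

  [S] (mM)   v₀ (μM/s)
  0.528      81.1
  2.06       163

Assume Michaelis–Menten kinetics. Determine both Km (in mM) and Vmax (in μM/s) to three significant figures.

Km = 1.10 mM; Vmax = 250 μM/s

From v = Vmax[S]/(Km+[S]), each point gives Vmax = v(Km+[S])/[S].
Equating: 81.1(Km+0.528)/0.528 = 163(Km+2.06)/2.06.
153.6·Km + 81.1 = 79.13·Km + 163, so (153.6 − 79.13)·Km = 163 − 81.1.
Km = 81.90/74.47 = 1.10 mM; then Vmax = 81.1(1.10+0.528)/0.528 = 250 μM/s.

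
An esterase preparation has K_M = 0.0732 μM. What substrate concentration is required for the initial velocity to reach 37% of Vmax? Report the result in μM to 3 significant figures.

v/Vmax = [S]/(Km+[S]) = 0.37, so [S] = Km·0.37/(1 − 0.37) = 0.0732 × 0.5873.
[S] = 0.0430 μM.

0.0430 μM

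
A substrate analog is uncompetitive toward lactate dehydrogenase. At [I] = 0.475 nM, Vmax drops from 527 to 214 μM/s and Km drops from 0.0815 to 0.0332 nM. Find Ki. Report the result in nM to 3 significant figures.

0.325 nM

Uncompetitive: Vmax,app = Vmax/α (and Km,app = Km/α) with α = 1 + [I]/Ki.
α = Vmax/Vmax,app = 527/214 = 2.463.
Ki = [I]/(α − 1) = 0.475/1.463 = 0.325 nM.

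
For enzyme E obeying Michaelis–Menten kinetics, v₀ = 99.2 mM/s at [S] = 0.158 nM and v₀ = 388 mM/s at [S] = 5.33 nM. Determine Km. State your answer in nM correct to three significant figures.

In reciprocal form, 1/v = (Km/Vmax)·(1/[S]) + 1/Vmax. The two points give (1/[S], 1/v) = (6.329, 0.01008) and (0.1876, 0.002577).
Slope = (0.01008 − 0.002577)/(6.329 − 0.1876) = 0.001222; intercept = 0.01008 − 0.001222×6.329 = 0.002348.
Vmax = 1/intercept = 426 mM/s; Km = slope × Vmax = 0.001222 × 426 = 0.520 nM.

0.520 nM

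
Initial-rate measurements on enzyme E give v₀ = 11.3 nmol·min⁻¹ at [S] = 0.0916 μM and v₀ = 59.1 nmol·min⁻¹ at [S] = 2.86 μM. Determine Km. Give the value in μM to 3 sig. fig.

0.465 μM

From v = Vmax[S]/(Km+[S]), each point gives Vmax = v(Km+[S])/[S].
Equating: 11.3(Km+0.0916)/0.0916 = 59.1(Km+2.86)/2.86.
123.4·Km + 11.3 = 20.66·Km + 59.1, so (123.4 − 20.66)·Km = 59.1 − 11.3.
Km = 47.80/102.7 = 0.465 μM; then Vmax = 11.3(0.465+0.0916)/0.0916 = 68.7 nmol·min⁻¹.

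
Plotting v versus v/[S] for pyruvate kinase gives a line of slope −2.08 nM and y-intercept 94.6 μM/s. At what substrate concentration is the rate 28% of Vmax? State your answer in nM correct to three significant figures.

The Eadie–Hofstee slope gives Km = 2.08 nM (slope = −Km).
v/Vmax = [S]/(Km+[S]) = 0.28 ⇒ [S] = Km·0.28/(1−0.28) = 2.08 × 0.3889 = 0.809 nM.

0.809 nM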